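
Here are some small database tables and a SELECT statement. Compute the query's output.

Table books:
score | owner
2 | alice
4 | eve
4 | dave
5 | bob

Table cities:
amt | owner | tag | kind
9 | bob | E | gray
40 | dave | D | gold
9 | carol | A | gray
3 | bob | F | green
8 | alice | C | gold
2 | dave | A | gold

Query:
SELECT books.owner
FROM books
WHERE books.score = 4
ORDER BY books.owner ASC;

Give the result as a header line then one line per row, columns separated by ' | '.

After WHERE (2 rows):
books.score | books.owner
4 | eve
4 | dave
After SELECT (2 rows):
books.owner
eve
dave
After ORDER BY (2 rows):
books.owner
dave
eve

== RESULT ==
books.owner
dave
eve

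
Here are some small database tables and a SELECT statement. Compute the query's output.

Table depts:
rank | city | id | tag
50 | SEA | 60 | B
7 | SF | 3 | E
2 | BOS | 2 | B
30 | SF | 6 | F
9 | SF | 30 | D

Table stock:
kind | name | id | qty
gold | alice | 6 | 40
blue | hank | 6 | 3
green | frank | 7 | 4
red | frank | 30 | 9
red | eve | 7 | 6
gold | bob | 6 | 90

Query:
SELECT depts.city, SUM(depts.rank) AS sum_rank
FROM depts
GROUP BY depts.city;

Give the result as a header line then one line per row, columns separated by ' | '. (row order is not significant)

== RESULT ==
depts.city | sum_rank
SEA | 50
SF | 46
BOS | 2

Derivation:
After GROUP BY (3 rows):
depts.city | sum_rank
SEA | 50
SF | 46
BOS | 2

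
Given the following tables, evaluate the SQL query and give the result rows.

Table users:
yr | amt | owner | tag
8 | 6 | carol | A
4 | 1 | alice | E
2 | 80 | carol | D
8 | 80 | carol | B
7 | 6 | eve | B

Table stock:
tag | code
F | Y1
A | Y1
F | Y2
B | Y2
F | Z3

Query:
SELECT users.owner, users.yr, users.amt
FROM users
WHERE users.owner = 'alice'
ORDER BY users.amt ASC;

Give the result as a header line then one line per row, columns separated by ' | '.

After WHERE (1 rows):
users.yr | users.amt | users.owner | users.tag
4 | 1 | alice | E
After SELECT (1 rows):
users.owner | users.yr | users.amt
alice | 4 | 1
After ORDER BY (1 rows):
users.owner | users.yr | users.amt
alice | 4 | 1

== RESULT ==
users.owner | users.yr | users.amt
alice | 4 | 1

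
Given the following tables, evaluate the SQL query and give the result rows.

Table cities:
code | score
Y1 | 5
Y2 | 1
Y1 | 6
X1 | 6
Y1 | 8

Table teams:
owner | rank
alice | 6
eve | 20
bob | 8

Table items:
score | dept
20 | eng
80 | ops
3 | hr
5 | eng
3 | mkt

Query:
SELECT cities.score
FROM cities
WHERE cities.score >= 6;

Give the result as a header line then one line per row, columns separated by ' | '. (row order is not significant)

== RESULT ==
cities.score
6
6
8

Derivation:
After WHERE (3 rows):
cities.code | cities.score
Y1 | 6
X1 | 6
Y1 | 8
After SELECT (3 rows):
cities.score
6
6
8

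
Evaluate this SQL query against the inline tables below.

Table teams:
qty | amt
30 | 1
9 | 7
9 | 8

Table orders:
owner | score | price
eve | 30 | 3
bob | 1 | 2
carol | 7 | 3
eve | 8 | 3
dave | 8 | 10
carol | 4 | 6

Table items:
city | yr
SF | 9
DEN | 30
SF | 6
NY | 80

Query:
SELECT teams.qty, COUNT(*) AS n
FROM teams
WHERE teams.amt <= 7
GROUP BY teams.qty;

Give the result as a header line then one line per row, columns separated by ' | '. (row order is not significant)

After WHERE (2 rows):
teams.qty | teams.amt
30 | 1
9 | 7
After GROUP BY (2 rows):
teams.qty | n
30 | 1
9 | 1

== RESULT ==
teams.qty | n
30 | 1
9 | 1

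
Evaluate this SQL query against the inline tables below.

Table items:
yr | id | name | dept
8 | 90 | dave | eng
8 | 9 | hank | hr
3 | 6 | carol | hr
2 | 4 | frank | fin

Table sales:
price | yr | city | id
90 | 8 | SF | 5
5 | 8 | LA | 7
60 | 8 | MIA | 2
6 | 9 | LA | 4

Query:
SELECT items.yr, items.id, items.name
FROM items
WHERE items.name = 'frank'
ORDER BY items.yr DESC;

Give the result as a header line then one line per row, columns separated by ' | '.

After WHERE (1 rows):
items.yr | items.id | items.name | items.dept
2 | 4 | frank | fin
After SELECT (1 rows):
items.yr | items.id | items.name
2 | 4 | frank
After ORDER BY (1 rows):
items.yr | items.id | items.name
2 | 4 | frank

== RESULT ==
items.yr | items.id | items.name
2 | 4 | frank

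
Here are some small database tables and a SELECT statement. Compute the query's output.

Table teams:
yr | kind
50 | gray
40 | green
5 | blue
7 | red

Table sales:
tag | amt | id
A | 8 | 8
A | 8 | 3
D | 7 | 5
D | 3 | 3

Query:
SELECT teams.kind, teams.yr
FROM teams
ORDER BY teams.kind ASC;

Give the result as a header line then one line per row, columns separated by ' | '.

== RESULT ==
teams.kind | teams.yr
blue | 5
gray | 50
green | 40
red | 7

Derivation:
After SELECT (4 rows):
teams.kind | teams.yr
gray | 50
green | 40
blue | 5
red | 7
After ORDER BY (4 rows):
teams.kind | teams.yr
blue | 5
gray | 50
green | 40
red | 7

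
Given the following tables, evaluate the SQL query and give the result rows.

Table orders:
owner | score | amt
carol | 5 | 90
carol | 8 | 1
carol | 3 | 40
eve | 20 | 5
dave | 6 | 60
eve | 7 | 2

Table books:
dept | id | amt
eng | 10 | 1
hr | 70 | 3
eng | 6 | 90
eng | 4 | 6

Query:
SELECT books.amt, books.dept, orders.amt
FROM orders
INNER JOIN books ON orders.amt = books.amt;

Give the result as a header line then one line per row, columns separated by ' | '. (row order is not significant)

After JOIN books (2 rows):
orders.owner | orders.score | orders.amt | books.dept | books.id | books.amt
carol | 5 | 90 | eng | 6 | 90
carol | 8 | 1 | eng | 10 | 1
After SELECT (2 rows):
books.amt | books.dept | orders.amt
90 | eng | 90
1 | eng | 1

== RESULT ==
books.amt | books.dept | orders.amt
90 | eng | 90
1 | eng | 1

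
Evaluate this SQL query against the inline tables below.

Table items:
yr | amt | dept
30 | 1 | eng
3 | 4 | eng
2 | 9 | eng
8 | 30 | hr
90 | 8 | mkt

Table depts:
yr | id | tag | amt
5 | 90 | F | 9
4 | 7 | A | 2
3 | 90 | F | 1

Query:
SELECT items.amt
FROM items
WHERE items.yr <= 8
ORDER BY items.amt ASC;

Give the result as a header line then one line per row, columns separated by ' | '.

After WHERE (3 rows):
items.yr | items.amt | items.dept
3 | 4 | eng
2 | 9 | eng
8 | 30 | hr
After SELECT (3 rows):
items.amt
4
9
30
After ORDER BY (3 rows):
items.amt
4
9
30

== RESULT ==
items.amt
4
9
30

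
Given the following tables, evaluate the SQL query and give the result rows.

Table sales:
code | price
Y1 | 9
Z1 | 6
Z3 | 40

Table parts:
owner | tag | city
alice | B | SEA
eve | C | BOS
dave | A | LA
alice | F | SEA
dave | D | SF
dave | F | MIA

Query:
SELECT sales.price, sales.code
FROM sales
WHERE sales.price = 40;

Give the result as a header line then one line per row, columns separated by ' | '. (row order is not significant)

After WHERE (1 rows):
sales.code | sales.price
Z3 | 40
After SELECT (1 rows):
sales.price | sales.code
40 | Z3

== RESULT ==
sales.price | sales.code
40 | Z3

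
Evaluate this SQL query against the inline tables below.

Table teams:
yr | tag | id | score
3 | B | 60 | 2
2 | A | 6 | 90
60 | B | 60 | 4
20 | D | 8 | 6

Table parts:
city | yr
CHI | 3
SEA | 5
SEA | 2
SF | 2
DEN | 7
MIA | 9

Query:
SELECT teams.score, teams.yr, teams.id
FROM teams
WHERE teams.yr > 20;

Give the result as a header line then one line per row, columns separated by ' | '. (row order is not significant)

== RESULT ==
teams.score | teams.yr | teams.id
4 | 60 | 60

Derivation:
After WHERE (1 rows):
teams.yr | teams.tag | teams.id | teams.score
60 | B | 60 | 4
After SELECT (1 rows):
teams.score | teams.yr | teams.id
4 | 60 | 60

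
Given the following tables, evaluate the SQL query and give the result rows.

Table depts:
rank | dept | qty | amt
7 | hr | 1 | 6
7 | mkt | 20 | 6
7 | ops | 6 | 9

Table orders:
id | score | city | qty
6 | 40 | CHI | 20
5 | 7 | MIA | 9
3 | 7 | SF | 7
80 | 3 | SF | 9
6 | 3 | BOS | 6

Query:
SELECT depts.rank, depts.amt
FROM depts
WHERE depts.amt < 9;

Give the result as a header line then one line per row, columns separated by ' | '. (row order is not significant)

After WHERE (2 rows):
depts.rank | depts.dept | depts.qty | depts.amt
7 | hr | 1 | 6
7 | mkt | 20 | 6
After SELECT (2 rows):
depts.rank | depts.amt
7 | 6
7 | 6

== RESULT ==
depts.rank | depts.amt
7 | 6
7 | 6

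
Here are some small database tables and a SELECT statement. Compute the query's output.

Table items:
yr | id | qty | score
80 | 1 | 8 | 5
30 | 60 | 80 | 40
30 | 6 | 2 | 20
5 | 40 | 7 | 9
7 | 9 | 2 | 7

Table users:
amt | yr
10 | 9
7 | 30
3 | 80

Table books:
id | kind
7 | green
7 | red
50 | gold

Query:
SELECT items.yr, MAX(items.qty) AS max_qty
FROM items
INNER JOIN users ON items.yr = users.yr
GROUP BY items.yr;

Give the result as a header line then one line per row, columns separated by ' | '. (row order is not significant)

After JOIN users (3 rows):
items.yr | items.id | items.qty | items.score | users.amt | users.yr
80 | 1 | 8 | 5 | 3 | 80
30 | 60 | 80 | 40 | 7 | 30
30 | 6 | 2 | 20 | 7 | 30
After GROUP BY (2 rows):
items.yr | max_qty
80 | 8
30 | 80

== RESULT ==
items.yr | max_qty
80 | 8
30 | 80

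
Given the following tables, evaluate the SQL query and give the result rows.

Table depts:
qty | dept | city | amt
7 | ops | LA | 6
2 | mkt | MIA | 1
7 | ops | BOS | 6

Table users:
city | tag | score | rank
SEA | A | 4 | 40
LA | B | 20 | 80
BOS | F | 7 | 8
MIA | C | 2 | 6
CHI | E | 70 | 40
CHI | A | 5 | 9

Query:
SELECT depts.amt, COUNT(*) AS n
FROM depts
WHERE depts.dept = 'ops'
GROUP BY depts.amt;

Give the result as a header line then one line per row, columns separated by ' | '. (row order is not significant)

== RESULT ==
depts.amt | n
6 | 2

Derivation:
After WHERE (2 rows):
depts.qty | depts.dept | depts.city | depts.amt
7 | ops | LA | 6
7 | ops | BOS | 6
After GROUP BY (1 rows):
depts.amt | n
6 | 2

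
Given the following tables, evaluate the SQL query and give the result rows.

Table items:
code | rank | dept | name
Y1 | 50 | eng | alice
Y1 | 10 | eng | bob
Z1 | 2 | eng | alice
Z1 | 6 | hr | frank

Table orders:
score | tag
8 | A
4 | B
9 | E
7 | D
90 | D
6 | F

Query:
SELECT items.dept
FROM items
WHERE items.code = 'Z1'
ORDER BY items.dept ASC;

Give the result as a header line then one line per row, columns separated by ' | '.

== RESULT ==
items.dept
eng
hr

Derivation:
After WHERE (2 rows):
items.code | items.rank | items.dept | items.name
Z1 | 2 | eng | alice
Z1 | 6 | hr | frank
After SELECT (2 rows):
items.dept
eng
hr
After ORDER BY (2 rows):
items.dept
eng
hr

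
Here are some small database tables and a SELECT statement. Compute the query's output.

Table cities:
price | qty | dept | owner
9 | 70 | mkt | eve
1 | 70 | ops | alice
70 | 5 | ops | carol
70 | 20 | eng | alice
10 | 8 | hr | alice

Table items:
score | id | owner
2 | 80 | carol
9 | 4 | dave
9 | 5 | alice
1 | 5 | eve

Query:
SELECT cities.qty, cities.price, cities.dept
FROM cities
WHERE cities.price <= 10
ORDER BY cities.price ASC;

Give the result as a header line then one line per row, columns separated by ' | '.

After WHERE (3 rows):
cities.price | cities.qty | cities.dept | cities.owner
9 | 70 | mkt | eve
1 | 70 | ops | alice
10 | 8 | hr | alice
After SELECT (3 rows):
cities.qty | cities.price | cities.dept
70 | 9 | mkt
70 | 1 | ops
8 | 10 | hr
After ORDER BY (3 rows):
cities.qty | cities.price | cities.dept
70 | 1 | ops
70 | 9 | mkt
8 | 10 | hr

== RESULT ==
cities.qty | cities.price | cities.dept
70 | 1 | ops
70 | 9 | mkt
8 | 10 | hr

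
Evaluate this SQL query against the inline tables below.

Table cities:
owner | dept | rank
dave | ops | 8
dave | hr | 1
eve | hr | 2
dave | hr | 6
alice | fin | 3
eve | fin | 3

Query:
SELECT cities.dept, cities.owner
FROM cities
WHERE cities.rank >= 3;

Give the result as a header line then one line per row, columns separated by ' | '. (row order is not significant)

== RESULT ==
cities.dept | cities.owner
ops | dave
hr | dave
fin | alice
fin | eve

Derivation:
After WHERE (4 rows):
cities.owner | cities.dept | cities.rank
dave | ops | 8
dave | hr | 6
alice | fin | 3
eve | fin | 3
After SELECT (4 rows):
cities.dept | cities.owner
ops | dave
hr | dave
fin | alice
fin | eve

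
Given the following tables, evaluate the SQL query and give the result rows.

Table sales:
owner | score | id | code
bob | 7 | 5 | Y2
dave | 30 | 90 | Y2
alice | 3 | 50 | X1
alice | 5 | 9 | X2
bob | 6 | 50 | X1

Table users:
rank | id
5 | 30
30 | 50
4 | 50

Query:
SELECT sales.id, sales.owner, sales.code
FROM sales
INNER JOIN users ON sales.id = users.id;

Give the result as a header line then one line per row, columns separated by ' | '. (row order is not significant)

== RESULT ==
sales.id | sales.owner | sales.code
50 | alice | X1
50 | alice | X1
50 | bob | X1
50 | bob | X1

Derivation:
After JOIN users (4 rows):
sales.owner | sales.score | sales.id | sales.code | users.rank | users.id
alice | 3 | 50 | X1 | 30 | 50
alice | 3 | 50 | X1 | 4 | 50
bob | 6 | 50 | X1 | 30 | 50
bob | 6 | 50 | X1 | 4 | 50
After SELECT (4 rows):
sales.id | sales.owner | sales.code
50 | alice | X1
50 | alice | X1
50 | bob | X1
50 | bob | X1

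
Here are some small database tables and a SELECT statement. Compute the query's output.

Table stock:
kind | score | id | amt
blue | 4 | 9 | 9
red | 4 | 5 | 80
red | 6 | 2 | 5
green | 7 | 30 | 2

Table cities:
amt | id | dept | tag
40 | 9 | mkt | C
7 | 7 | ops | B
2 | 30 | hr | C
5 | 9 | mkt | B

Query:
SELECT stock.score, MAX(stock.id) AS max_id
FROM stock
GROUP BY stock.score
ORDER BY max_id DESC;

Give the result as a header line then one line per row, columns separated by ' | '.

== RESULT ==
stock.score | max_id
7 | 30
4 | 9
6 | 2

Derivation:
After GROUP BY (3 rows):
stock.score | max_id
4 | 9
6 | 2
7 | 30
After ORDER BY (3 rows):
stock.score | max_id
7 | 30
4 | 9
6 | 2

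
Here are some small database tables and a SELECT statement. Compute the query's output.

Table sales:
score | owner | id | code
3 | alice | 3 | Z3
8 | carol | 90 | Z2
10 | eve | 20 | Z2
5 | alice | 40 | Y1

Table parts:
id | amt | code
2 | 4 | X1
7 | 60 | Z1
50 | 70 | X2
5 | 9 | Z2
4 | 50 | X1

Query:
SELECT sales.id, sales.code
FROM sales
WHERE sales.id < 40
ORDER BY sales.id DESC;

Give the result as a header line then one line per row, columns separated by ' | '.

After WHERE (2 rows):
sales.score | sales.owner | sales.id | sales.code
3 | alice | 3 | Z3
10 | eve | 20 | Z2
After SELECT (2 rows):
sales.id | sales.code
3 | Z3
20 | Z2
After ORDER BY (2 rows):
sales.id | sales.code
20 | Z2
3 | Z3

== RESULT ==
sales.id | sales.code
20 | Z2
3 | Z3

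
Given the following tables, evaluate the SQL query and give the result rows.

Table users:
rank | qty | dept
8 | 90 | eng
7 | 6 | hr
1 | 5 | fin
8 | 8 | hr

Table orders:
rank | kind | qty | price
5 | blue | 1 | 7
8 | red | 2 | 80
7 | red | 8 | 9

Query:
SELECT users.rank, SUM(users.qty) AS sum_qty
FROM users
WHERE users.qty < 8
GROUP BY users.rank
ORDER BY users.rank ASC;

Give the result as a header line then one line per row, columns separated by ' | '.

After WHERE (2 rows):
users.rank | users.qty | users.dept
7 | 6 | hr
1 | 5 | fin
After GROUP BY (2 rows):
users.rank | sum_qty
7 | 6
1 | 5
After ORDER BY (2 rows):
users.rank | sum_qty
1 | 5
7 | 6

== RESULT ==
users.rank | sum_qty
1 | 5
7 | 6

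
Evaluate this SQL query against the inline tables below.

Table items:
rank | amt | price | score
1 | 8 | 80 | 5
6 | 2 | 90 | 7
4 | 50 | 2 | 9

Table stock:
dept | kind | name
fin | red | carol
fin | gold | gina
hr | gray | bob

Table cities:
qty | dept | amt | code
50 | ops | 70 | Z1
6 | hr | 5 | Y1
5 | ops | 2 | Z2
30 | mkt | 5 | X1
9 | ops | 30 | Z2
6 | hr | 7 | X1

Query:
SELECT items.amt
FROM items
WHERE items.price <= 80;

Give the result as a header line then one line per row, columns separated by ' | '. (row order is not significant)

== RESULT ==
items.amt
8
50

Derivation:
After WHERE (2 rows):
items.rank | items.amt | items.price | items.score
1 | 8 | 80 | 5
4 | 50 | 2 | 9
After SELECT (2 rows):
items.amt
8
50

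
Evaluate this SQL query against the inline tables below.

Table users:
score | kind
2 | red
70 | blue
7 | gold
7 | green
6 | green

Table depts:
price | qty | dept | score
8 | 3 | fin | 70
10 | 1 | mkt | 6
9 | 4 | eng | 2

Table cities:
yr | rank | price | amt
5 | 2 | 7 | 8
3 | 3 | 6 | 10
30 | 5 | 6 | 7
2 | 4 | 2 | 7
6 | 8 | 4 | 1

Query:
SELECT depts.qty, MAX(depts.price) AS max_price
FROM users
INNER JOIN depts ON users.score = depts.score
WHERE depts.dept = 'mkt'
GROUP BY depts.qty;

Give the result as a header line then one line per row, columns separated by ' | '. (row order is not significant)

== RESULT ==
depts.qty | max_price
1 | 10

Derivation:
After JOIN depts (3 rows):
users.score | users.kind | depts.price | depts.qty | depts.dept | depts.score
2 | red | 9 | 4 | eng | 2
70 | blue | 8 | 3 | fin | 70
6 | green | 10 | 1 | mkt | 6
After WHERE (1 rows):
users.score | users.kind | depts.price | depts.qty | depts.dept | depts.score
6 | green | 10 | 1 | mkt | 6
After GROUP BY (1 rows):
depts.qty | max_price
1 | 10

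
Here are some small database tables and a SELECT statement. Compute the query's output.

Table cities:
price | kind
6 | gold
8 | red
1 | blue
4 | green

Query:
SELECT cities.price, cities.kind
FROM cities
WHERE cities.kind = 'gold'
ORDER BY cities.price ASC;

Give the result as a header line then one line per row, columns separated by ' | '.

After WHERE (1 rows):
cities.price | cities.kind
6 | gold
After SELECT (1 rows):
cities.price | cities.kind
6 | gold
After ORDER BY (1 rows):
cities.price | cities.kind
6 | gold

== RESULT ==
cities.price | cities.kind
6 | gold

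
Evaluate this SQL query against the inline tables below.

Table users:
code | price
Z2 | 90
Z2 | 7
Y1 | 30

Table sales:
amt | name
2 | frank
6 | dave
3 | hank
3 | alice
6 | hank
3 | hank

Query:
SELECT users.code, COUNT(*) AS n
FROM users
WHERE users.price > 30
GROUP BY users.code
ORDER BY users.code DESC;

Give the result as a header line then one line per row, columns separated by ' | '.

== RESULT ==
users.code | n
Z2 | 1

Derivation:
After WHERE (1 rows):
users.code | users.price
Z2 | 90
After GROUP BY (1 rows):
users.code | n
Z2 | 1
After ORDER BY (1 rows):
users.code | n
Z2 | 1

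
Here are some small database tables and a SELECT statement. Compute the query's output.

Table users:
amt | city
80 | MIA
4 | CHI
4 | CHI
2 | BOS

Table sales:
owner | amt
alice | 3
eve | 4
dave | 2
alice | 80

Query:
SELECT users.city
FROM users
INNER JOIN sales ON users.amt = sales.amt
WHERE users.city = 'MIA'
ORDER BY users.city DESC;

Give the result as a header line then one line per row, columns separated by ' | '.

After JOIN sales (4 rows):
users.amt | users.city | sales.owner | sales.amt
80 | MIA | alice | 80
4 | CHI | eve | 4
4 | CHI | eve | 4
2 | BOS | dave | 2
After WHERE (1 rows):
users.amt | users.city | sales.owner | sales.amt
80 | MIA | alice | 80
After SELECT (1 rows):
users.city
MIA
After ORDER BY (1 rows):
users.city
MIA

== RESULT ==
users.city
MIA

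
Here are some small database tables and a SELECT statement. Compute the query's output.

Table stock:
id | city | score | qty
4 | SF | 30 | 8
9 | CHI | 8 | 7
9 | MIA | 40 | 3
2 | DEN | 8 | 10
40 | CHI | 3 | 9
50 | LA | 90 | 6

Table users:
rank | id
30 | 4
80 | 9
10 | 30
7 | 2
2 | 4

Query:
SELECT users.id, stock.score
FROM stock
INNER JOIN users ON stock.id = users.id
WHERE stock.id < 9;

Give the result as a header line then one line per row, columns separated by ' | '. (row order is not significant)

After JOIN users (5 rows):
stock.id | stock.city | stock.score | stock.qty | users.rank | users.id
4 | SF | 30 | 8 | 30 | 4
4 | SF | 30 | 8 | 2 | 4
9 | CHI | 8 | 7 | 80 | 9
9 | MIA | 40 | 3 | 80 | 9
2 | DEN | 8 | 10 | 7 | 2
After WHERE (3 rows):
stock.id | stock.city | stock.score | stock.qty | users.rank | users.id
4 | SF | 30 | 8 | 30 | 4
4 | SF | 30 | 8 | 2 | 4
2 | DEN | 8 | 10 | 7 | 2
After SELECT (3 rows):
users.id | stock.score
4 | 30
4 | 30
2 | 8

== RESULT ==
users.id | stock.score
4 | 30
4 | 30
2 | 8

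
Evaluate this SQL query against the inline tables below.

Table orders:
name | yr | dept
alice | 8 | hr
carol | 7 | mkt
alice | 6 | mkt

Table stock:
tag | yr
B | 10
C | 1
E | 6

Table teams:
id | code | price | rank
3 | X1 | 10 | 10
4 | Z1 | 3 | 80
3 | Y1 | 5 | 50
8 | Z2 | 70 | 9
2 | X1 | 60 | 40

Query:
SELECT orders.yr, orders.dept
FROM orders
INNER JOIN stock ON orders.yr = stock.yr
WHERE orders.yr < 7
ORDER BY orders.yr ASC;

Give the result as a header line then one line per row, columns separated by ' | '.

After JOIN stock (1 rows):
orders.name | orders.yr | orders.dept | stock.tag | stock.yr
alice | 6 | mkt | E | 6
After WHERE (1 rows):
orders.name | orders.yr | orders.dept | stock.tag | stock.yr
alice | 6 | mkt | E | 6
After SELECT (1 rows):
orders.yr | orders.dept
6 | mkt
After ORDER BY (1 rows):
orders.yr | orders.dept
6 | mkt

== RESULT ==
orders.yr | orders.dept
6 | mkt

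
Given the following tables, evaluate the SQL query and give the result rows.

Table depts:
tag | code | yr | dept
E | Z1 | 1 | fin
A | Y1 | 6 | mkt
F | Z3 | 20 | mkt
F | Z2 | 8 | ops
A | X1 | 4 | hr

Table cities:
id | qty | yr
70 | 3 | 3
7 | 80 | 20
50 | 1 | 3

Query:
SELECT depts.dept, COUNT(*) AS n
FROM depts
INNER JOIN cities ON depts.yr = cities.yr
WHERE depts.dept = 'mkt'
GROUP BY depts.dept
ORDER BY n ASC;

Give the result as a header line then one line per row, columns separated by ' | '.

== RESULT ==
depts.dept | n
mkt | 1

Derivation:
After JOIN cities (1 rows):
depts.tag | depts.code | depts.yr | depts.dept | cities.id | cities.qty | cities.yr
F | Z3 | 20 | mkt | 7 | 80 | 20
After WHERE (1 rows):
depts.tag | depts.code | depts.yr | depts.dept | cities.id | cities.qty | cities.yr
F | Z3 | 20 | mkt | 7 | 80 | 20
After GROUP BY (1 rows):
depts.dept | n
mkt | 1
After ORDER BY (1 rows):
depts.dept | n
mkt | 1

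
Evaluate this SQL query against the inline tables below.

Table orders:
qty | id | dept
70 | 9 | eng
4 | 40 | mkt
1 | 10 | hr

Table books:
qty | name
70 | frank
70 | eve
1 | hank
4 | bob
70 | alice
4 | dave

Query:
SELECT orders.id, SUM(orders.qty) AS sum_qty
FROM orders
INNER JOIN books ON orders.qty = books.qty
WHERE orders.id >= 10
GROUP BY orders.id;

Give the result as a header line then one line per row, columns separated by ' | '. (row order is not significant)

After JOIN books (6 rows):
orders.qty | orders.id | orders.dept | books.qty | books.name
70 | 9 | eng | 70 | frank
70 | 9 | eng | 70 | eve
70 | 9 | eng | 70 | alice
4 | 40 | mkt | 4 | bob
4 | 40 | mkt | 4 | dave
1 | 10 | hr | 1 | hank
After WHERE (3 rows):
orders.qty | orders.id | orders.dept | books.qty | books.name
4 | 40 | mkt | 4 | bob
4 | 40 | mkt | 4 | dave
1 | 10 | hr | 1 | hank
After GROUP BY (2 rows):
orders.id | sum_qty
40 | 8
10 | 1

== RESULT ==
orders.id | sum_qty
40 | 8
10 | 1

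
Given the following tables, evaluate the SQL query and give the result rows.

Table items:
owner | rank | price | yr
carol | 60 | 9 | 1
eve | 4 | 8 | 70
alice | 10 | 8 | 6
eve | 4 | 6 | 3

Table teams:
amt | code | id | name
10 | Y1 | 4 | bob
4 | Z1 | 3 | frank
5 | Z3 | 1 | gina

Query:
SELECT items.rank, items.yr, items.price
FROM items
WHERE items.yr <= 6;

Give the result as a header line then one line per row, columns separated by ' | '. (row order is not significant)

After WHERE (3 rows):
items.owner | items.rank | items.price | items.yr
carol | 60 | 9 | 1
alice | 10 | 8 | 6
eve | 4 | 6 | 3
After SELECT (3 rows):
items.rank | items.yr | items.price
60 | 1 | 9
10 | 6 | 8
4 | 3 | 6

== RESULT ==
items.rank | items.yr | items.price
60 | 1 | 9
10 | 6 | 8
4 | 3 | 6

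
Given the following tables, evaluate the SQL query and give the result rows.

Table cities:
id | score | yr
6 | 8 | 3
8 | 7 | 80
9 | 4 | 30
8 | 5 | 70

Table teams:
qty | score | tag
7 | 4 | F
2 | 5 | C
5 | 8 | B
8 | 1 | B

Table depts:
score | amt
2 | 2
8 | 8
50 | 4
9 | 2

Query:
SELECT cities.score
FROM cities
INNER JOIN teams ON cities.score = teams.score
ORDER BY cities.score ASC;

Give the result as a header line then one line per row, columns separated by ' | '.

After JOIN teams (3 rows):
cities.id | cities.score | cities.yr | teams.qty | teams.score | teams.tag
6 | 8 | 3 | 5 | 8 | B
9 | 4 | 30 | 7 | 4 | F
8 | 5 | 70 | 2 | 5 | C
After SELECT (3 rows):
cities.score
8
4
5
After ORDER BY (3 rows):
cities.score
4
5
8

== RESULT ==
cities.score
4
5
8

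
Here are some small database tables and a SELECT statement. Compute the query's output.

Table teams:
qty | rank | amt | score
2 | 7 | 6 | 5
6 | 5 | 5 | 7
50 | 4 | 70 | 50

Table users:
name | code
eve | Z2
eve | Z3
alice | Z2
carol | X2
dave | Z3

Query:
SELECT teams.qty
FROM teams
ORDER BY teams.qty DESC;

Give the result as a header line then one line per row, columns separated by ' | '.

== RESULT ==
teams.qty
50
6
2

Derivation:
After SELECT (3 rows):
teams.qty
2
6
50
After ORDER BY (3 rows):
teams.qty
50
6
2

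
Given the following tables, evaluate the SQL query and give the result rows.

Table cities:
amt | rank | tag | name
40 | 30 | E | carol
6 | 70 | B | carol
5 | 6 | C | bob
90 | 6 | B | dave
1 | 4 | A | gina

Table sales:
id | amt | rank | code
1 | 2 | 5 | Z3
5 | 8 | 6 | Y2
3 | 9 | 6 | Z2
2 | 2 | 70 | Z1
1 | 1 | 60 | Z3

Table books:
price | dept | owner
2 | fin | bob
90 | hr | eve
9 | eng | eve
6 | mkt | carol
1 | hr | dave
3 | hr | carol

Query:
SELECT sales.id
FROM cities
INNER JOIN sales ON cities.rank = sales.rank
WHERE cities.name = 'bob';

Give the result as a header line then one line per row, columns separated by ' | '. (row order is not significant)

== RESULT ==
sales.id
5
3

Derivation:
After JOIN sales (5 rows):
cities.amt | cities.rank | cities.tag | cities.name | sales.id | sales.amt | sales.rank | sales.code
6 | 70 | B | carol | 2 | 2 | 70 | Z1
5 | 6 | C | bob | 5 | 8 | 6 | Y2
5 | 6 | C | bob | 3 | 9 | 6 | Z2
90 | 6 | B | dave | 5 | 8 | 6 | Y2
90 | 6 | B | dave | 3 | 9 | 6 | Z2
After WHERE (2 rows):
cities.amt | cities.rank | cities.tag | cities.name | sales.id | sales.amt | sales.rank | sales.code
5 | 6 | C | bob | 5 | 8 | 6 | Y2
5 | 6 | C | bob | 3 | 9 | 6 | Z2
After SELECT (2 rows):
sales.id
5
3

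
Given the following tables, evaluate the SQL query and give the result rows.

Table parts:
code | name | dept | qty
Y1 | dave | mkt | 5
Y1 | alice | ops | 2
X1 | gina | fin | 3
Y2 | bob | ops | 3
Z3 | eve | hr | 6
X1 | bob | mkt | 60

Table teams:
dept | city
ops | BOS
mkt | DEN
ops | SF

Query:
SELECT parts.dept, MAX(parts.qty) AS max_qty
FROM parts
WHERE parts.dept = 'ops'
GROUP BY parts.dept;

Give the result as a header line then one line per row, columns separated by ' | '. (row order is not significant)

After WHERE (2 rows):
parts.code | parts.name | parts.dept | parts.qty
Y1 | alice | ops | 2
Y2 | bob | ops | 3
After GROUP BY (1 rows):
parts.dept | max_qty
ops | 3

== RESULT ==
parts.dept | max_qty
ops | 3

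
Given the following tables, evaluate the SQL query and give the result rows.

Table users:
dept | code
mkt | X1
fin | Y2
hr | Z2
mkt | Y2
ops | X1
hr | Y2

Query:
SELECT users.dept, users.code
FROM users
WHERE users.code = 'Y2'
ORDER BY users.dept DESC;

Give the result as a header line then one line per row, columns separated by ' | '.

After WHERE (3 rows):
users.dept | users.code
fin | Y2
mkt | Y2
hr | Y2
After SELECT (3 rows):
users.dept | users.code
fin | Y2
mkt | Y2
hr | Y2
After ORDER BY (3 rows):
users.dept | users.code
mkt | Y2
hr | Y2
fin | Y2

== RESULT ==
users.dept | users.code
mkt | Y2
hr | Y2
fin | Y2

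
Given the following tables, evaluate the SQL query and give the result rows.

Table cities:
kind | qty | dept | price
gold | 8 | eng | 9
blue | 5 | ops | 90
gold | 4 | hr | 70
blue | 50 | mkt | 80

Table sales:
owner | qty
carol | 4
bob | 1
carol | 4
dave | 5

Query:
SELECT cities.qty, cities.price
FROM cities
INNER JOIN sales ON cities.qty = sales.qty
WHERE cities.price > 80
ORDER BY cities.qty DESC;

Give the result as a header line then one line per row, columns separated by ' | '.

After JOIN sales (3 rows):
cities.kind | cities.qty | cities.dept | cities.price | sales.owner | sales.qty
blue | 5 | ops | 90 | dave | 5
gold | 4 | hr | 70 | carol | 4
gold | 4 | hr | 70 | carol | 4
After WHERE (1 rows):
cities.kind | cities.qty | cities.dept | cities.price | sales.owner | sales.qty
blue | 5 | ops | 90 | dave | 5
After SELECT (1 rows):
cities.qty | cities.price
5 | 90
After ORDER BY (1 rows):
cities.qty | cities.price
5 | 90

== RESULT ==
cities.qty | cities.price
5 | 90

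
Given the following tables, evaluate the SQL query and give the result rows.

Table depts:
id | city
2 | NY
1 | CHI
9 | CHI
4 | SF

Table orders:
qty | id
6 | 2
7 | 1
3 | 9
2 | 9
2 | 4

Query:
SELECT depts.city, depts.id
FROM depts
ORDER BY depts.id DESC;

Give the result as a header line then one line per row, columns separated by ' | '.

== RESULT ==
depts.city | depts.id
CHI | 9
SF | 4
NY | 2
CHI | 1

Derivation:
After SELECT (4 rows):
depts.city | depts.id
NY | 2
CHI | 1
CHI | 9
SF | 4
After ORDER BY (4 rows):
depts.city | depts.id
CHI | 9
SF | 4
NY | 2
CHI | 1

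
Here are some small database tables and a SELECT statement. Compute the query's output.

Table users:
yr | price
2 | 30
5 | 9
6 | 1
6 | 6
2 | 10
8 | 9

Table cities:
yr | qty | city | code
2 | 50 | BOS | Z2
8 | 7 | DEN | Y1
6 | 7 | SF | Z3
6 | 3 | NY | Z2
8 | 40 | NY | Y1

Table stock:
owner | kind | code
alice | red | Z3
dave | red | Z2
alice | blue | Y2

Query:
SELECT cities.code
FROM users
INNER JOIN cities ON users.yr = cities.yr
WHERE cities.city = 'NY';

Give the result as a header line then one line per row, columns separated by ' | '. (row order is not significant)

== RESULT ==
cities.code
Z2
Z2
Y1

Derivation:
After JOIN cities (8 rows):
users.yr | users.price | cities.yr | cities.qty | cities.city | cities.code
2 | 30 | 2 | 50 | BOS | Z2
6 | 1 | 6 | 7 | SF | Z3
6 | 1 | 6 | 3 | NY | Z2
6 | 6 | 6 | 7 | SF | Z3
6 | 6 | 6 | 3 | NY | Z2
2 | 10 | 2 | 50 | BOS | Z2
8 | 9 | 8 | 7 | DEN | Y1
8 | 9 | 8 | 40 | NY | Y1
After WHERE (3 rows):
users.yr | users.price | cities.yr | cities.qty | cities.city | cities.code
6 | 1 | 6 | 3 | NY | Z2
6 | 6 | 6 | 3 | NY | Z2
8 | 9 | 8 | 40 | NY | Y1
After SELECT (3 rows):
cities.code
Z2
Z2
Y1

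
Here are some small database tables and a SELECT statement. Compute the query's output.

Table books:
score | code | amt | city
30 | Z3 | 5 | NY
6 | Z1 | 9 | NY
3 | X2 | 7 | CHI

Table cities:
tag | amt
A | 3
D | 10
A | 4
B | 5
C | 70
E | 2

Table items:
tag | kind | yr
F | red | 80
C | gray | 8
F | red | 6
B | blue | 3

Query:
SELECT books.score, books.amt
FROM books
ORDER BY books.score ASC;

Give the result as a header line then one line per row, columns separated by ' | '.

== RESULT ==
books.score | books.amt
3 | 7
6 | 9
30 | 5

Derivation:
After SELECT (3 rows):
books.score | books.amt
30 | 5
6 | 9
3 | 7
After ORDER BY (3 rows):
books.score | books.amt
3 | 7
6 | 9
30 | 5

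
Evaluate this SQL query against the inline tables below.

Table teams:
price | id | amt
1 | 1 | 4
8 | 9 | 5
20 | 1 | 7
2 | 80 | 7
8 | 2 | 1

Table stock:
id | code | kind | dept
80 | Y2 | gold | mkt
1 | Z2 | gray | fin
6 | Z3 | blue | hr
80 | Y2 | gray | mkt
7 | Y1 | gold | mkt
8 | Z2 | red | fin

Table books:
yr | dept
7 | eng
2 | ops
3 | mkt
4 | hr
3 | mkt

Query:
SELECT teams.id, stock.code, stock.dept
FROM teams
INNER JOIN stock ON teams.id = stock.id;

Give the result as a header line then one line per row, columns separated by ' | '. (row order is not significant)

After JOIN stock (4 rows):
teams.price | teams.id | teams.amt | stock.id | stock.code | stock.kind | stock.dept
1 | 1 | 4 | 1 | Z2 | gray | fin
20 | 1 | 7 | 1 | Z2 | gray | fin
2 | 80 | 7 | 80 | Y2 | gold | mkt
2 | 80 | 7 | 80 | Y2 | gray | mkt
After SELECT (4 rows):
teams.id | stock.code | stock.dept
1 | Z2 | fin
1 | Z2 | fin
80 | Y2 | mkt
80 | Y2 | mkt

== RESULT ==
teams.id | stock.code | stock.dept
1 | Z2 | fin
1 | Z2 | fin
80 | Y2 | mkt
80 | Y2 | mkt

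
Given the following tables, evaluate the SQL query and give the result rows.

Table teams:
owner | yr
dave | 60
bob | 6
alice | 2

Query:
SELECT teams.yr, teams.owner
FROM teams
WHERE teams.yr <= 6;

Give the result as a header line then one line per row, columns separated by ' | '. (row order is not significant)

== RESULT ==
teams.yr | teams.owner
6 | bob
2 | alice

Derivation:
After WHERE (2 rows):
teams.owner | teams.yr
bob | 6
alice | 2
After SELECT (2 rows):
teams.yr | teams.owner
6 | bob
2 | alice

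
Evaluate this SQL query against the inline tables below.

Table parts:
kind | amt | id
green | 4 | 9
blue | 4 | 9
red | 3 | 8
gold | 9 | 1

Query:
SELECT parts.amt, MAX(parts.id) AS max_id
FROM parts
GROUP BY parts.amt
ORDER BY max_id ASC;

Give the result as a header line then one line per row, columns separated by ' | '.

After GROUP BY (3 rows):
parts.amt | max_id
4 | 9
3 | 8
9 | 1
After ORDER BY (3 rows):
parts.amt | max_id
9 | 1
3 | 8
4 | 9

== RESULT ==
parts.amt | max_id
9 | 1
3 | 8
4 | 9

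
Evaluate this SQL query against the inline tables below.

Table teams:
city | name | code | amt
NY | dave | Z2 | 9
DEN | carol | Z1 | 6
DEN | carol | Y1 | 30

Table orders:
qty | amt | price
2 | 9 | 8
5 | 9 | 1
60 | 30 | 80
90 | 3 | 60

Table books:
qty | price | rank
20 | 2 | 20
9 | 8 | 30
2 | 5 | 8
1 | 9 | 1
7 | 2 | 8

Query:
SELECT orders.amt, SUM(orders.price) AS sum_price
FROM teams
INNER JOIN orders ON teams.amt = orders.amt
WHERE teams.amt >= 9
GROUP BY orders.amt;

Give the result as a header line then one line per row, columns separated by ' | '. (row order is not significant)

== RESULT ==
orders.amt | sum_price
9 | 9
30 | 80

Derivation:
After JOIN orders (3 rows):
teams.city | teams.name | teams.code | teams.amt | orders.qty | orders.amt | orders.price
NY | dave | Z2 | 9 | 2 | 9 | 8
NY | dave | Z2 | 9 | 5 | 9 | 1
DEN | carol | Y1 | 30 | 60 | 30 | 80
After WHERE (3 rows):
teams.city | teams.name | teams.code | teams.amt | orders.qty | orders.amt | orders.price
NY | dave | Z2 | 9 | 2 | 9 | 8
NY | dave | Z2 | 9 | 5 | 9 | 1
DEN | carol | Y1 | 30 | 60 | 30 | 80
After GROUP BY (2 rows):
orders.amt | sum_price
9 | 9
30 | 80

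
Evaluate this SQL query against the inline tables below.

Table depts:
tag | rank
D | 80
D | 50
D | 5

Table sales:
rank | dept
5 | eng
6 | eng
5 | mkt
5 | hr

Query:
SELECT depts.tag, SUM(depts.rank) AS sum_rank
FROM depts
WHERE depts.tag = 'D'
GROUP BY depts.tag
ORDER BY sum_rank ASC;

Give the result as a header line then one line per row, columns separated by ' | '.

After WHERE (3 rows):
depts.tag | depts.rank
D | 80
D | 50
D | 5
After GROUP BY (1 rows):
depts.tag | sum_rank
D | 135
After ORDER BY (1 rows):
depts.tag | sum_rank
D | 135

== RESULT ==
depts.tag | sum_rank
D | 135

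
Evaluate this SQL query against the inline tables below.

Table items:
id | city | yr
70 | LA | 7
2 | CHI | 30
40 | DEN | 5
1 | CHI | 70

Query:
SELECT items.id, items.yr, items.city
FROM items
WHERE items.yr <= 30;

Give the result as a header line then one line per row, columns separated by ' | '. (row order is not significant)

After WHERE (3 rows):
items.id | items.city | items.yr
70 | LA | 7
2 | CHI | 30
40 | DEN | 5
After SELECT (3 rows):
items.id | items.yr | items.city
70 | 7 | LA
2 | 30 | CHI
40 | 5 | DEN

== RESULT ==
items.id | items.yr | items.city
70 | 7 | LA
2 | 30 | CHI
40 | 5 | DEN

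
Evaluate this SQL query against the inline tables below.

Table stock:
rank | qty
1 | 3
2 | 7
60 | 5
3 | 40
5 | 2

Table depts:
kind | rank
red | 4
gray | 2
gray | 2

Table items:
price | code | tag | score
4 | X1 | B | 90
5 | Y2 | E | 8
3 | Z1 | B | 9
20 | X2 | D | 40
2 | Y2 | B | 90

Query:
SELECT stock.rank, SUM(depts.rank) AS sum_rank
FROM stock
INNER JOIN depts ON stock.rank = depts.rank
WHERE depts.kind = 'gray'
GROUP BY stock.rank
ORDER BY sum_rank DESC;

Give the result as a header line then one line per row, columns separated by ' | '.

== RESULT ==
stock.rank | sum_rank
2 | 4

Derivation:
After JOIN depts (2 rows):
stock.rank | stock.qty | depts.kind | depts.rank
2 | 7 | gray | 2
2 | 7 | gray | 2
After WHERE (2 rows):
stock.rank | stock.qty | depts.kind | depts.rank
2 | 7 | gray | 2
2 | 7 | gray | 2
After GROUP BY (1 rows):
stock.rank | sum_rank
2 | 4
After ORDER BY (1 rows):
stock.rank | sum_rank
2 | 4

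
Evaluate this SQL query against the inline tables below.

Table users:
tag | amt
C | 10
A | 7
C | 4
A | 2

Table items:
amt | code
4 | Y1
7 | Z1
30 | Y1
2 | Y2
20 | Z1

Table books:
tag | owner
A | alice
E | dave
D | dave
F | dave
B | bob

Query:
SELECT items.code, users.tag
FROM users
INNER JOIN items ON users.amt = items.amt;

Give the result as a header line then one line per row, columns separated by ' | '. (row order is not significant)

After JOIN items (3 rows):
users.tag | users.amt | items.amt | items.code
A | 7 | 7 | Z1
C | 4 | 4 | Y1
A | 2 | 2 | Y2
After SELECT (3 rows):
items.code | users.tag
Z1 | A
Y1 | C
Y2 | A

== RESULT ==
items.code | users.tag
Z1 | A
Y1 | C
Y2 | A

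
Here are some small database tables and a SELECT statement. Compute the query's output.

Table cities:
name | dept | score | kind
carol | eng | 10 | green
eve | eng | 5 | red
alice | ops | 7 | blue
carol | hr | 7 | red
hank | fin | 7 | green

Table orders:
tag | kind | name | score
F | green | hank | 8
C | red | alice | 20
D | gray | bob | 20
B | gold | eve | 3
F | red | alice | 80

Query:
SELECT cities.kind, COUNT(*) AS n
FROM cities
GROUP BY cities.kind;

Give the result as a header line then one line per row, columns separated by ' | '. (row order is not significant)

After GROUP BY (3 rows):
cities.kind | n
green | 2
red | 2
blue | 1

== RESULT ==
cities.kind | n
green | 2
red | 2
blue | 1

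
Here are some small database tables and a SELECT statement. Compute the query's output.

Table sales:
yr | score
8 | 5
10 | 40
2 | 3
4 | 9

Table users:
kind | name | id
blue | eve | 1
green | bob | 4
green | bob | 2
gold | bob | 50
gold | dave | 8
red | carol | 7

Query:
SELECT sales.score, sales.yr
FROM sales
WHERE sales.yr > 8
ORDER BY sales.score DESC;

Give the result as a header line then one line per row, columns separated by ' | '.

== RESULT ==
sales.score | sales.yr
40 | 10

Derivation:
After WHERE (1 rows):
sales.yr | sales.score
10 | 40
After SELECT (1 rows):
sales.score | sales.yr
40 | 10
After ORDER BY (1 rows):
sales.score | sales.yr
40 | 10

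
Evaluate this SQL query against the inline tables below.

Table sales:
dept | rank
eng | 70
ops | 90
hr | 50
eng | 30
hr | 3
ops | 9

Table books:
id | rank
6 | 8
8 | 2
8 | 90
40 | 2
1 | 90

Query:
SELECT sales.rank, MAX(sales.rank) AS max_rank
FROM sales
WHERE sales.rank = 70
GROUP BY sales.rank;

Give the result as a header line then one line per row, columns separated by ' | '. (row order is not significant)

== RESULT ==
sales.rank | max_rank
70 | 70

Derivation:
After WHERE (1 rows):
sales.dept | sales.rank
eng | 70
After GROUP BY (1 rows):
sales.rank | max_rank
70 | 70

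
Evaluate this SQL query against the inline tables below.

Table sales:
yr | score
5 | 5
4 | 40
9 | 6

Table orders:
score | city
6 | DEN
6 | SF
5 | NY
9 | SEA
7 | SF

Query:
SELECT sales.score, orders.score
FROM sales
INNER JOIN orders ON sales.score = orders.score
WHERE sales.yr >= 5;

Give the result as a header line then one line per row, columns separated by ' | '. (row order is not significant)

== RESULT ==
sales.score | orders.score
5 | 5
6 | 6
6 | 6

Derivation:
After JOIN orders (3 rows):
sales.yr | sales.score | orders.score | orders.city
5 | 5 | 5 | NY
9 | 6 | 6 | DEN
9 | 6 | 6 | SF
After WHERE (3 rows):
sales.yr | sales.score | orders.score | orders.city
5 | 5 | 5 | NY
9 | 6 | 6 | DEN
9 | 6 | 6 | SF
After SELECT (3 rows):
sales.score | orders.score
5 | 5
6 | 6
6 | 6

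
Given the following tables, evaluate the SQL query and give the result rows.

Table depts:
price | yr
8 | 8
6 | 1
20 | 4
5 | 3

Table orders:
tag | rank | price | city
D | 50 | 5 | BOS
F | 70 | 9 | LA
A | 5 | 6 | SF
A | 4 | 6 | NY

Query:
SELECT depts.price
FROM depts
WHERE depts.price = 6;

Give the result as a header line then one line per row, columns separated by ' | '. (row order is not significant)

After WHERE (1 rows):
depts.price | depts.yr
6 | 1
After SELECT (1 rows):
depts.price
6

== RESULT ==
depts.price
6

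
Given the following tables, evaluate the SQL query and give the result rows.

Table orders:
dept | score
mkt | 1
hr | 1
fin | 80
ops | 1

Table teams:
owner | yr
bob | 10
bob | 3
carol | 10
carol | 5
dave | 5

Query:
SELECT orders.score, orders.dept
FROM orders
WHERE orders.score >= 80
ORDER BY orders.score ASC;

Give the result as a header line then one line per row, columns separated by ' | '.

After WHERE (1 rows):
orders.dept | orders.score
fin | 80
After SELECT (1 rows):
orders.score | orders.dept
80 | fin
After ORDER BY (1 rows):
orders.score | orders.dept
80 | fin

== RESULT ==
orders.score | orders.dept
80 | fin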